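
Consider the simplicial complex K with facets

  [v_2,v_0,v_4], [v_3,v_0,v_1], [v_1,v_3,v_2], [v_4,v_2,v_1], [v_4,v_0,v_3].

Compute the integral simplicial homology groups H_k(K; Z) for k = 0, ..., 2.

H_0 ≅ Z,  H_1 ≅ Z,  H_2 = 0.

We work with the vertex ordering v_0 < v_1 < v_2 < v_3 < v_4. The simplices of K, each written with vertices in increasing order, are:

  0-simplices (5): [v_0], [v_1], [v_2], [v_3], [v_4]
  1-simplices (10): [v_0,v_1], [v_0,v_2], [v_0,v_3], [v_0,v_4], [v_1,v_2], [v_1,v_3], [v_1,v_4], [v_2,v_3], [v_2,v_4], [v_3,v_4]
  2-simplices (5): [v_0,v_1,v_3], [v_0,v_2,v_4], [v_0,v_3,v_4], [v_1,v_2,v_3], [v_1,v_2,v_4]

Hence C_0 ≅ Z^5, C_1 ≅ Z^10, C_2 ≅ Z^5.

∂_1: C_1 → C_0 is given by ∂[p,q] = [q] − [p].
The resulting 5×10 matrix has rank 4, and its Smith normal form has invariant factors (1,1,1,1).

The boundary map ∂_2: C_2 → C_1 sends each 2-simplex [p,q,r] to [q,r] − [p,r] + [p,q]. For instance
  ∂[v_0,v_1,v_3] = [v_1,v_3] − [v_0,v_3] + [v_0,v_1],
  ∂[v_0,v_2,v_4] = [v_2,v_4] − [v_0,v_4] + [v_0,v_2].
The 10×5 boundary matrix has rank 5 and Smith normal form diag(1,1,1,1,1).

Computing H_k = (kernel of ∂_k) / (image of ∂_{k+1}):

  H_0: rank C_0 − rank ∂_1 = 5 − 4 = 1, and the invariant factors of ∂_1 are all 1, so H_0 ≅ Z.
  H_1: rank ker ∂_1 − rank ∂_2 = (10 − 4) − 5 = 1, and the invariant factors of ∂_2 are all 1, so H_1 ≅ Z.
  H_2: rank ker ∂_2 − rank ∂_3 = (5 − 5) − 0 = 0, and there is no ∂_3, so H_2 ≅ 0.

(K is a triangulation of the Möbius band.)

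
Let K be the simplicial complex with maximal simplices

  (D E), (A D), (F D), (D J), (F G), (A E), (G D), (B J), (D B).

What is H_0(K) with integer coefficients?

H_0 ≅ Z.

Order the vertices as A < B < D < E < F < G < J. Listing each simplex with vertices in this order, K has dimension 1 with simplices:

  0-simplices (7): A, B, D, E, F, G, J
  1-simplices (9): AD, AE, BD, BJ, DE, DF, DG, DJ, FG

giving chain groups C_0 ≅ Z^7, C_1 ≅ Z^9.

Boundary ∂_1: C_1 → C_0 is given by ∂[p,q] = [q] − [p]. For instance
  ∂BJ = J − B.
This gives a 7×9 integer matrix of rank 6; reducing to Smith normal form yields diagonal entries (1,1,1,1,1,1).

Reading off H_k = ker ∂_k / im ∂_{k+1}:

  H_0: rank C_0 − rank ∂_1 = 7 − 6 = 1, and the invariant factors of ∂_1 are all 1, so H_0 = Z.

(K is a triangulation of a wedge of 3 circles.)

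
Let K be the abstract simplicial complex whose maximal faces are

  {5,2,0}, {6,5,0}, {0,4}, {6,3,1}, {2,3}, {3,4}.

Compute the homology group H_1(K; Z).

Order the vertices as 0 < 1 < 2 < 3 < 4 < 5 < 6. Listing each simplex with vertices in this order, K has dimension 2 with simplices:

  0-simplices (7): [0], [1], [2], [3], [4], [5], [6]
  1-simplices (11): [0,2], [0,4], [0,5], [0,6], [1,3], [1,6], [2,3], [2,5], [3,4], [3,6], [5,6]
  2-simplices (3): [0,2,5], [0,5,6], [1,3,6]

so the chain groups are C_0 ≅ Z^7, C_1 ≅ Z^11, C_2 ≅ Z^3.

∂_1: C_1 → C_0 sends each edge [p,q] (with p < q) to q − p. For instance
  ∂[1,3] = [3] − [1].
As a 7×11 matrix over Z this has rank 6, with invariant factors (1,1,1,1,1,1).

The boundary map ∂_2: C_2 → C_1 acts by ∂[p,q,r] = [q,r] − [p,r] + [p,q]. For instance
  ∂[0,5,6] = [5,6] − [0,6] + [0,5],
  ∂[0,2,5] = [2,5] − [0,5] + [0,2].
As a 11×3 matrix over Z this has rank 3, with invariant factors (1,1,1).

Computing H_k = (kernel of ∂_k) / (image of ∂_{k+1}):

  H_1: rank ker ∂_1 − rank ∂_2 = (11 − 6) − 3 = 2, and the invariant factors of ∂_2 are all 1, so H_1 ≅ Z^2.

H_1 = Z^2.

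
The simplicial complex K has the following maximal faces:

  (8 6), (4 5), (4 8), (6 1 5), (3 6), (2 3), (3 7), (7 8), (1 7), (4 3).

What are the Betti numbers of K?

Take the total order 1 < 2 < 3 < 4 < 5 < 6 < 7 < 8 on the vertex set. Then K (dimension 2) consists of the simplices:

  0-simplices (8): [1], [2], [3], [4], [5], [6], [7], [8]
  1-simplices (12): [1,5], [1,6], [1,7], [2,3], [3,4], [3,6], [3,7], [4,5], [4,8], [5,6], [6,8], [7,8]
  2-simplices (1): [1,5,6]

so the chain groups are C_0 ≅ Z^8, C_1 ≅ Z^12, C_2 ≅ Z^1.

Boundary ∂_1: C_1 → C_0 sends each edge [p,q] (with p < q) to q − p.
The 8×12 boundary matrix has rank 7 and Smith normal form diag(1,1,1,1,1,1,1).

The boundary map ∂_2: C_2 → C_1 acts by ∂[p,q,r] = [q,r] − [p,r] + [p,q]. For instance
  ∂[1,5,6] = [5,6] − [1,6] + [1,5].
The resulting 12×1 matrix has rank 1, and its Smith normal form has invariant factors (1).

From H_k ≅ ker(∂_k) / im(∂_{k+1}) we obtain:

  H_0: rank C_0 − rank ∂_1 = 8 − 7 = 1, and the invariant factors of ∂_1 are all 1, so H_0 = Z.
  H_1: rank ker ∂_1 − rank ∂_2 = (12 − 7) − 1 = 4, and the invariant factors of ∂_2 are all 1, so H_1 = Z^4.
  H_2: rank ker ∂_2 − rank ∂_3 = (1 − 1) − 0 = 0, and there is no ∂_3, so H_2 = 0.

Hence the Betti numbers are b_0 = 1, b_1 = 4, b_2 = 0.

b_0 = 1, b_1 = 4, b_2 = 0.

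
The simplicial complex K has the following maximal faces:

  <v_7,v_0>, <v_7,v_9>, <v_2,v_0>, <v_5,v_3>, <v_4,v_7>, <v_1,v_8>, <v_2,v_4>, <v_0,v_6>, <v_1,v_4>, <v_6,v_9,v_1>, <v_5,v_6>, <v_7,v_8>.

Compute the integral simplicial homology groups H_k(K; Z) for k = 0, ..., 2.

H_0 = Z,  H_1 = Z^4,  H_2 = 0.

Order the vertices as v_0 < v_1 < v_2 < v_3 < v_4 < v_5 < v_6 < v_7 < v_8 < v_9. Listing each simplex with vertices in this order, K has dimension 2 with simplices:

  0-simplices (10): [v_0], [v_1], [v_2], [v_3], [v_4], [v_5], [v_6], [v_7], [v_8], [v_9]
  1-simplices (14): [v_0,v_2], [v_0,v_6], [v_0,v_7], [v_1,v_4], [v_1,v_6], [v_1,v_8], [v_1,v_9], [v_2,v_4], [v_3,v_5], [v_4,v_7], [v_5,v_6], [v_6,v_9], [v_7,v_8], [v_7,v_9]
  2-simplices (1): [v_1,v_6,v_9]

Hence C_0 ≅ Z^10, C_1 ≅ Z^14, C_2 ≅ Z^1.

The boundary map ∂_1: C_1 → C_0 sends each edge [p,q] (with p < q) to q − p.
As a 10×14 matrix over Z this has rank 9, with invariant factors (1,1,1,1,1,1,1,1,1).

∂_2: C_2 → C_1 sends each 2-simplex [p,q,r] to [q,r] − [p,r] + [p,q]. For instance
  ∂[v_1,v_6,v_9] = [v_6,v_9] − [v_1,v_9] + [v_1,v_6].
This gives a 14×1 integer matrix of rank 1; reducing to Smith normal form yields diagonal entries (1).

Reading off H_k = ker ∂_k / im ∂_{k+1}:

  H_0: rank C_0 − rank ∂_1 = 10 − 9 = 1, and the invariant factors of ∂_1 are all 1, so H_0 ≅ Z.
  H_1: rank ker ∂_1 − rank ∂_2 = (14 − 9) − 1 = 4, and the invariant factors of ∂_2 are all 1, so H_1 ≅ Z^4.
  H_2: rank ker ∂_2 − rank ∂_3 = (1 − 1) − 0 = 0, and there is no ∂_3, so H_2 ≅ 0.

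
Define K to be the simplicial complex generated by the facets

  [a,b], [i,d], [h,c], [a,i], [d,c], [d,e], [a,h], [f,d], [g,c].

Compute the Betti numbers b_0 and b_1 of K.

We work with the vertex ordering a < b < c < d < e < f < g < h < i. The simplices of K, each written with vertices in increasing order, are:

  0-simplices (9): a, b, c, d, e, f, g, h, i
  1-simplices (9): ab, ah, ai, cd, cg, ch, de, df, di

Hence C_0 ≅ Z^9, C_1 ≅ Z^9.

The boundary map ∂_1: C_1 → C_0 is given by ∂[p,q] = [q] − [p]. For instance
  ∂ab = b − a.
This gives a 9×9 integer matrix of rank 8; reducing to Smith normal form yields diagonal entries (1,1,1,1,1,1,1,1).

Reading off H_k = ker ∂_k / im ∂_{k+1}:

  H_0: rank C_0 − rank ∂_1 = 9 − 8 = 1, and the invariant factors of ∂_1 are all 1, so H_0 = Z.
  H_1: rank ker ∂_1 − rank ∂_2 = (9 − 8) − 0 = 1, and there is no ∂_2, so H_1 = Z.

Hence the Betti numbers are b_0 = 1, b_1 = 1.

b_0 = 1, b_1 = 1.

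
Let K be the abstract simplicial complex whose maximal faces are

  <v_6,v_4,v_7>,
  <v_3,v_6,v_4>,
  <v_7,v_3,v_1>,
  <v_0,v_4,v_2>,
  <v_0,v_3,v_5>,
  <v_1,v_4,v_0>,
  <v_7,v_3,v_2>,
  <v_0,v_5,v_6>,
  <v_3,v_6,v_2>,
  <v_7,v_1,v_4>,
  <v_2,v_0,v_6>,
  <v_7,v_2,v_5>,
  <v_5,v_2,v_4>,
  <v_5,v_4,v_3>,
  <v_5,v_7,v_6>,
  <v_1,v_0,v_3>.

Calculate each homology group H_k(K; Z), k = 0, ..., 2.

K has 8 vertices, 24 edges, 16 triangles.
rank ∂_0 = 0, rank ∂_1 = 7 ⇒ b_0 = 8 − 0 − 7 = 1; all invariant factors of ∂_1 are 1 so no torsion. So H_0 ≅ Z.
rank ∂_1 = 7, rank ∂_2 = 15 ⇒ b_1 = 24 − 7 − 15 = 2; all invariant factors of ∂_2 are 1 so no torsion. So H_1 ≅ Z^2.
rank ∂_2 = 15, rank ∂_3 = 0 ⇒ b_2 = 16 − 15 − 0 = 1. So H_2 ≅ Z.

H_0 ≅ Z,  H_1 ≅ Z^2,  H_2 ≅ Z.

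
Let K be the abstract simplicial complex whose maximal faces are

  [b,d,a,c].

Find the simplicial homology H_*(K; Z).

H_0 = Z,  H_1 = 0,  H_2 = 0,  H_3 = 0.

We work with the vertex ordering a < b < c < d. The simplices of K, each written with vertices in increasing order, are:

  0-simplices (4): a, b, c, d
  1-simplices (6): ab, ac, ad, bc, bd, cd
  2-simplices (4): abc, abd, acd, bcd
  3-simplices (1): abcd

giving chain groups C_0 ≅ Z^4, C_1 ≅ Z^6, C_2 ≅ Z^4, C_3 ≅ Z^1.

∂_1: C_1 → C_0 is given by ∂[p,q] = [q] − [p]. For instance
  ∂bc = c − b.
As a 4×6 matrix over Z this has rank 3, with invariant factors (1,1,1).

Boundary ∂_2: C_2 → C_1 acts by ∂[p,q,r] = [q,r] − [p,r] + [p,q]. For instance
  ∂abd = bd − ad + ab,
  ∂abc = bc − ac + ab.
As a 6×4 matrix over Z this has rank 3, with invariant factors (1,1,1).

Boundary ∂_3: C_3 → C_2 sends each 3-simplex σ to the alternating sum Σ_i (−1)^i (σ with its i-th vertex removed). For instance
  ∂abcd = bcd − acd + abd − abc.
This gives a 4×1 integer matrix of rank 1; reducing to Smith normal form yields diagonal entries (1).

Computing H_k = (kernel of ∂_k) / (image of ∂_{k+1}):

  H_0: rank C_0 − rank ∂_1 = 4 − 3 = 1, and the invariant factors of ∂_1 are all 1, so H_0 = Z.
  H_1: rank ker ∂_1 − rank ∂_2 = (6 − 3) − 3 = 0, and the invariant factors of ∂_2 are all 1, so H_1 = 0.
  H_2: rank ker ∂_2 − rank ∂_3 = (4 − 3) − 1 = 0, and the invariant factors of ∂_3 are all 1, so H_2 = 0.
  H_3: rank ker ∂_3 − rank ∂_4 = (1 − 1) − 0 = 0, and there is no ∂_4, so H_3 = 0.

As a check, the Euler characteristic is 4 − 6 + 4 − 1 = 1, which agrees with 1 − 0 + 0 − 0 = 1.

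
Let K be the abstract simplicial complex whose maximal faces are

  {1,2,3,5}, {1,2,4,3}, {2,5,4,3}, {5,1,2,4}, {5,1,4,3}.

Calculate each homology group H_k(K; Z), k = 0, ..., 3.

We work with the vertex ordering 1 < 2 < 3 < 4 < 5. The simplices of K, each written with vertices in increasing order, are:

  0-simplices (5): [1], [2], [3], [4], [5]
  1-simplices (10): [1,2], [1,3], [1,4], [1,5], [2,3], [2,4], [2,5], [3,4], [3,5], [4,5]
  2-simplices (10): [1,2,3], [1,2,4], [1,2,5], [1,3,4], [1,3,5], [1,4,5], [2,3,4], [2,3,5], [2,4,5], [3,4,5]
  3-simplices (5): [1,2,3,4], [1,2,3,5], [1,2,4,5], [1,3,4,5], [2,3,4,5]

Hence C_0 ≅ Z^5, C_1 ≅ Z^10, C_2 ≅ Z^10, C_3 ≅ Z^5.

The boundary map ∂_1: C_1 → C_0 maps an edge to its endpoints' difference, ∂[p,q] = q − p.
The resulting 5×10 matrix has rank 4, and its Smith normal form has invariant factors (1,1,1,1).

The boundary map ∂_2: C_2 → C_1 sends each 2-simplex [p,q,r] to [q,r] − [p,r] + [p,q]. For instance
  ∂[1,2,4] = [2,4] − [1,4] + [1,2],
  ∂[1,2,5] = [2,5] − [1,5] + [1,2].
The resulting 10×10 matrix has rank 6, and its Smith normal form has invariant factors (1,1,1,1,1,1).

∂_3: C_3 → C_2 sends each 3-simplex σ to the alternating sum Σ_i (−1)^i (σ with its i-th vertex removed). For instance
  ∂[1,2,3,4] = [2,3,4] − [1,3,4] + [1,2,4] − [1,2,3],
  ∂[1,2,3,5] = [2,3,5] − [1,3,5] + [1,2,5] − [1,2,3].
This gives a 10×5 integer matrix of rank 4; reducing to Smith normal form yields diagonal entries (1,1,1,1).

Now H_k = ker ∂_k / im ∂_{k+1}, so:

  H_0: rank C_0 − rank ∂_1 = 5 − 4 = 1, and the invariant factors of ∂_1 are all 1, so H_0 ≅ Z.
  H_1: rank ker ∂_1 − rank ∂_2 = (10 − 4) − 6 = 0, and the invariant factors of ∂_2 are all 1, so H_1 ≅ 0.
  H_2: rank ker ∂_2 − rank ∂_3 = (10 − 6) − 4 = 0, and the invariant factors of ∂_3 are all 1, so H_2 ≅ 0.
  H_3: rank ker ∂_3 − rank ∂_4 = (5 − 4) − 0 = 1, and there is no ∂_4, so H_3 ≅ Z.

As a check, the Euler characteristic is 5 − 10 + 10 − 5 = 0, which agrees with 1 − 0 + 0 − 1 = 0.

H_0 = Z,  H_1 = 0,  H_2 = 0,  H_3 = Z.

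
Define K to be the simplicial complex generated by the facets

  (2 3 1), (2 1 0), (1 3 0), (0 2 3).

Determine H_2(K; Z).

H_2 = Z.

K has 4 vertices, 6 edges, 4 triangles.
rank ∂_2 = 3, rank ∂_3 = 0 ⇒ b_2 = 4 − 3 − 0 = 1. So H_2 ≅ Z.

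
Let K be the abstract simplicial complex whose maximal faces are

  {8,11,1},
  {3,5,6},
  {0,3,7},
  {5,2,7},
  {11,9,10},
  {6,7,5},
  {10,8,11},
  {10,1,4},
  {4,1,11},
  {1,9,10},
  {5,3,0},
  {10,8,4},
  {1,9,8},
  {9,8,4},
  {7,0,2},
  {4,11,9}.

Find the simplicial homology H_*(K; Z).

Take the total order 0 < 1 < 2 < 3 < 4 < 5 < 6 < 7 < 8 < 9 < 10 < 11 on the vertex set. Then K (dimension 2) consists of the simplices:

  0-simplices (12): [0], [1], [2], [3], [4], [5], [6], [7], [8], [9], [10], [11]
  1-simplices (27): (27 of them)
  2-simplices (16): [0,2,7], [0,3,5], [0,3,7], [1,4,10], [1,4,11], [1,8,9], [1,8,11], [1,9,10], [2,5,7], [3,5,6], [4,8,9], [4,8,10], [4,9,11], [5,6,7], [8,10,11], [9,10,11]

giving chain groups C_0 ≅ Z^12, C_1 ≅ Z^27, C_2 ≅ Z^16.

∂_1: C_1 → C_0 maps an edge to its endpoints' difference, ∂[p,q] = q − p. For instance
  ∂[0,2] = [2] − [0].
This gives a 12×27 integer matrix of rank 10; reducing to Smith normal form yields diagonal entries (1,1,1,1,1,1,1,1,1,1).

Boundary ∂_2: C_2 → C_1 sends each 2-simplex [p,q,r] to [q,r] − [p,r] + [p,q]. For instance
  ∂[0,2,7] = [2,7] − [0,7] + [0,2],
  ∂[4,9,11] = [9,11] − [4,11] + [4,9].
As a 27×16 matrix over Z this has rank 16, with invariant factors (1,1,1,1,1,1,1,1,1,1,1,1,1,1,1,2).

Reading off H_k = ker ∂_k / im ∂_{k+1}:

  H_0: rank C_0 − rank ∂_1 = 12 − 10 = 2, and the invariant factors of ∂_1 are all 1, so H_0 = Z^2.
  H_1: rank ker ∂_1 − rank ∂_2 = (27 − 10) − 16 = 1, and ∂_2 has invariant factor 2 > 1, so H_1 = Z ⊕ Z/2Z.
  H_2: rank ker ∂_2 − rank ∂_3 = (16 − 16) − 0 = 0, and there is no ∂_3, so H_2 = 0.

(K is a triangulation of the disjoint union of the cylinder S^1 x I and the real projective plane RP^2.)

H_0 = Z^2,  H_1 = Z ⊕ Z/2Z,  H_2 = 0.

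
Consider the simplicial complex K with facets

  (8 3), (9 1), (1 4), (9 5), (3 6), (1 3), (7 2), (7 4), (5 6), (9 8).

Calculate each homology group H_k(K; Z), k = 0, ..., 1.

H_0 = Z,  H_1 = Z^2.

We work with the vertex ordering 1 < 2 < 3 < 4 < 5 < 6 < 7 < 8 < 9. The simplices of K, each written with vertices in increasing order, are:

  0-simplices (9): [1], [2], [3], [4], [5], [6], [7], [8], [9]
  1-simplices (10): [1,3], [1,4], [1,9], [2,7], [3,6], [3,8], [4,7], [5,6], [5,9], [8,9]

so the chain groups are C_0 ≅ Z^9, C_1 ≅ Z^10.

Boundary ∂_1: C_1 → C_0 sends each edge [p,q] (with p < q) to q − p. For instance
  ∂[1,3] = [3] − [1].
The resulting 9×10 matrix has rank 8, and its Smith normal form has invariant factors (1,1,1,1,1,1,1,1).

Now H_k = ker ∂_k / im ∂_{k+1}, so:

  H_0: rank C_0 − rank ∂_1 = 9 − 8 = 1, and the invariant factors of ∂_1 are all 1, so H_0 ≅ Z.
  H_1: rank ker ∂_1 − rank ∂_2 = (10 − 8) − 0 = 2, and there is no ∂_2, so H_1 ≅ Z^2.

As a check, the Euler characteristic is 9 − 10 = -1, which agrees with 1 − 2 = -1.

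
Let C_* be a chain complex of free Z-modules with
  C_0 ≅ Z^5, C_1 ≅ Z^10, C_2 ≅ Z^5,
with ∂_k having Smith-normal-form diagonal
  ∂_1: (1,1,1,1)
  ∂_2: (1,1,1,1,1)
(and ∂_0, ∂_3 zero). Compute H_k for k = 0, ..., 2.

H_0: b_0 = 5 − 0 − 4 = 1; torsion from ∂_1 factors > 1: none. So H_0 = Z.
H_1: b_1 = 10 − 4 − 5 = 1; torsion from ∂_2 factors > 1: none. So H_1 = Z.
H_2: b_2 = 5 − 5 − 0 = 0; torsion from ∂_3 factors > 1: none. So H_2 = 0.

H_0 = Z,  H_1 = Z,  H_2 = 0.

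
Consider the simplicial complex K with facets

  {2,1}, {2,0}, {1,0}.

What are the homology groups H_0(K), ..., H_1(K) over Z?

H_0 = Z,  H_1 = Z.

We work with the vertex ordering 0 < 1 < 2. The simplices of K, each written with vertices in increasing order, are:

  0-simplices (3): [0], [1], [2]
  1-simplices (3): [0,1], [0,2], [1,2]

Hence C_0 ≅ Z^3, C_1 ≅ Z^3.

∂_1: C_1 → C_0 is given by ∂[p,q] = [q] − [p]. For instance
  ∂[0,2] = [2] − [0].
This gives a 3×3 integer matrix of rank 2; reducing to Smith normal form yields diagonal entries (1,1).

Now H_k = ker ∂_k / im ∂_{k+1}, so:

  H_0: rank C_0 − rank ∂_1 = 3 − 2 = 1, and the invariant factors of ∂_1 are all 1, so H_0 ≅ Z.
  H_1: rank ker ∂_1 − rank ∂_2 = (3 − 2) − 0 = 1, and there is no ∂_2, so H_1 ≅ Z.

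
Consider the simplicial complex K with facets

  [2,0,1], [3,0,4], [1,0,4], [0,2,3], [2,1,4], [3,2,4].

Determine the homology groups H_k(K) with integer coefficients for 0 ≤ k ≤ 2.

Fix the vertex order 0 < 1 < 2 < 3 < 4 and write every simplex with vertices in increasing order. Then dim K = 2 and the simplices of K are:

  0-simplices (5): [0], [1], [2], [3], [4]
  1-simplices (9): [0,1], [0,2], [0,3], [0,4], [1,2], [1,4], [2,3], [2,4], [3,4]
  2-simplices (6): [0,1,2], [0,1,4], [0,2,3], [0,3,4], [1,2,4], [2,3,4]

Hence C_0 ≅ Z^5, C_1 ≅ Z^9, C_2 ≅ Z^6.

∂_1: C_1 → C_0 maps an edge to its endpoints' difference, ∂[p,q] = q − p. For instance
  ∂[0,2] = [2] − [0].
The 5×9 boundary matrix has rank 4 and Smith normal form diag(1,1,1,1).

Boundary ∂_2: C_2 → C_1 maps a triangle to the signed sum of its edges. For instance
  ∂[1,2,4] = [2,4] − [1,4] + [1,2],
  ∂[0,1,4] = [1,4] − [0,4] + [0,1].
The resulting 9×6 matrix has rank 5, and its Smith normal form has invariant factors (1,1,1,1,1).

Reading off H_k = ker ∂_k / im ∂_{k+1}:

  H_0: rank C_0 − rank ∂_1 = 5 − 4 = 1, and the invariant factors of ∂_1 are all 1, so H_0 = Z.
  H_1: rank ker ∂_1 − rank ∂_2 = (9 − 4) − 5 = 0, and the invariant factors of ∂_2 are all 1, so H_1 = 0.
  H_2: rank ker ∂_2 − rank ∂_3 = (6 − 5) − 0 = 1, and there is no ∂_3, so H_2 = Z.

(K is a triangulation of the 2-sphere S^2.)

H_0 = Z,  H_1 = 0,  H_2 = Z.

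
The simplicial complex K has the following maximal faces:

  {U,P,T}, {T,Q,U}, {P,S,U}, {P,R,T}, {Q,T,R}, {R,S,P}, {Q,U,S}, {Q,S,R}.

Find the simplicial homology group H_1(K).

H_1 ≅ 0.

We work with the vertex ordering P < Q < R < S < T < U. The simplices of K, each written with vertices in increasing order, are:

  0-simplices (6): P, Q, R, S, T, U
  1-simplices (12): PR, PS, PT, PU, QR, QS, QT, QU, RS, RT, SU, TU
  2-simplices (8): PRS, PRT, PSU, PTU, QRS, QRT, QSU, QTU

so the chain groups are C_0 ≅ Z^6, C_1 ≅ Z^12, C_2 ≅ Z^8.

∂_1: C_1 → C_0 maps an edge to its endpoints' difference, ∂[p,q] = q − p. For instance
  ∂QR = R − Q.
The 6×12 boundary matrix has rank 5 and Smith normal form diag(1,1,1,1,1).

The boundary map ∂_2: C_2 → C_1 acts by ∂[p,q,r] = [q,r] − [p,r] + [p,q]. For instance
  ∂QRT = RT − QT + QR,
  ∂PRS = RS − PS + PR.
This gives a 12×8 integer matrix of rank 7; reducing to Smith normal form yields diagonal entries (1,1,1,1,1,1,1).

Computing H_k = (kernel of ∂_k) / (image of ∂_{k+1}):

  H_1: rank ker ∂_1 − rank ∂_2 = (12 − 5) − 7 = 0, and the invariant factors of ∂_2 are all 1, so H_1 ≅ 0.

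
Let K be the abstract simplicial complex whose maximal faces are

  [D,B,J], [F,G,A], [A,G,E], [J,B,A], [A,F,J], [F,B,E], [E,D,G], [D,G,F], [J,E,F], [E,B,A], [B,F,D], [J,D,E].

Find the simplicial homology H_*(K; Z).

Fix the vertex order A < B < D < E < F < G < J and write every simplex with vertices in increasing order. Then dim K = 2 and the simplices of K are:

  0-simplices (7): A, B, D, E, F, G, J
  1-simplices (18): AB, AE, AF, AG, AJ, BD, BE, BF, BJ, DE, DF, DG, DJ, EF, EG, EJ, FG, FJ
  2-simplices (12): ABE, ABJ, AEG, AFG, AFJ, BDF, BDJ, BEF, DEG, DEJ, DFG, EFJ

so the chain groups are C_0 ≅ Z^7, C_1 ≅ Z^18, C_2 ≅ Z^12.

Boundary ∂_1: C_1 → C_0 is given by ∂[p,q] = [q] − [p]. For instance
  ∂EG = G − E.
The 7×18 boundary matrix has rank 6 and Smith normal form diag(1,1,1,1,1,1).

∂_2: C_2 → C_1 acts by ∂[p,q,r] = [q,r] − [p,r] + [p,q]. For instance
  ∂BDF = DF − BF + BD,
  ∂BDJ = DJ − BJ + BD.
The resulting 18×12 matrix has rank 12, and its Smith normal form has invariant factors (1,1,1,1,1,1,1,1,1,1,1,2).

Now H_k = ker ∂_k / im ∂_{k+1}, so:

  H_0: rank C_0 − rank ∂_1 = 7 − 6 = 1, and the invariant factors of ∂_1 are all 1, so H_0 = Z.
  H_1: rank ker ∂_1 − rank ∂_2 = (18 − 6) − 12 = 0, and ∂_2 has invariant factor 2 > 1, so H_1 = Z/2.
  H_2: rank ker ∂_2 − rank ∂_3 = (12 − 12) − 0 = 0, and there is no ∂_3, so H_2 = 0.

(K is a triangulation of the real projective plane RP^2.)

H_0 ≅ Z,  H_1 ≅ Z/2,  H_2 = 0.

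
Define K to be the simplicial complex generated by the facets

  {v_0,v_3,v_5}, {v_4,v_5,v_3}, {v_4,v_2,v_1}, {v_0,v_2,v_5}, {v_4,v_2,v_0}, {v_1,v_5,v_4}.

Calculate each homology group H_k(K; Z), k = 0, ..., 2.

H_0 ≅ Z,  H_1 ≅ Z,  H_2 = 0.

Take the total order v_0 < v_1 < v_2 < v_3 < v_4 < v_5 on the vertex set. Then K (dimension 2) consists of the simplices:

  0-simplices (6): [v_0], [v_1], [v_2], [v_3], [v_4], [v_5]
  1-simplices (12): [v_0,v_2], [v_0,v_3], [v_0,v_4], [v_0,v_5], [v_1,v_2], [v_1,v_4], [v_1,v_5], [v_2,v_4], [v_2,v_5], [v_3,v_4], [v_3,v_5], [v_4,v_5]
  2-simplices (6): [v_0,v_2,v_4], [v_0,v_2,v_5], [v_0,v_3,v_5], [v_1,v_2,v_4], [v_1,v_4,v_5], [v_3,v_4,v_5]

giving chain groups C_0 ≅ Z^6, C_1 ≅ Z^12, C_2 ≅ Z^6.

Boundary ∂_1: C_1 → C_0 is given by ∂[p,q] = [q] − [p]. For instance
  ∂[v_1,v_5] = [v_5] − [v_1].
The resulting 6×12 matrix has rank 5, and its Smith normal form has invariant factors (1,1,1,1,1).

∂_2: C_2 → C_1 maps a triangle to the signed sum of its edges. For instance
  ∂[v_3,v_4,v_5] = [v_4,v_5] − [v_3,v_5] + [v_3,v_4],
  ∂[v_0,v_3,v_5] = [v_3,v_5] − [v_0,v_5] + [v_0,v_3].
As a 12×6 matrix over Z this has rank 6, with invariant factors (1,1,1,1,1,1).

Now H_k = ker ∂_k / im ∂_{k+1}, so:

  H_0: rank C_0 − rank ∂_1 = 6 − 5 = 1, and the invariant factors of ∂_1 are all 1, so H_0 = Z.
  H_1: rank ker ∂_1 − rank ∂_2 = (12 − 5) − 6 = 1, and the invariant factors of ∂_2 are all 1, so H_1 = Z.
  H_2: rank ker ∂_2 − rank ∂_3 = (6 − 6) − 0 = 0, and there is no ∂_3, so H_2 = 0.

(K is a triangulation of the cylinder S^1 x I.)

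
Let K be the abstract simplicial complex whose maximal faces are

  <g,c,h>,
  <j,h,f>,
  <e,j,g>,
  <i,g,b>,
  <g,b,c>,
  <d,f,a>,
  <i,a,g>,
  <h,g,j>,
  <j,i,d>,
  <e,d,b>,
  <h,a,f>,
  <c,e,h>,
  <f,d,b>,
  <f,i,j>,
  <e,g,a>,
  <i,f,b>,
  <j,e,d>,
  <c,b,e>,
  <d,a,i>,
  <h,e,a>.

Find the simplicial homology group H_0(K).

H_0 = Z.

Fix the vertex order a < b < c < d < e < f < g < h < i < j and write every simplex with vertices in increasing order. Then dim K = 2 and the simplices of K are:

  0-simplices (10): a, b, c, d, e, f, g, h, i, j
  1-simplices (30): ad, ae, af, ag, ah, ai, bc, bd, be, bf, bg, bi, ce, cg, ch, de, df, di, dj, eg, eh, ej, fh, fi, fj, gh, gi, gj, hj, ij
  2-simplices (20): adf, adi, aeg, aeh, afh, agi, bce, bcg, bde, bdf, bfi, bgi, ceh, cgh, dej, dij, egj, fhj, fij, ghj

so the chain groups are C_0 ≅ Z^10, C_1 ≅ Z^30, C_2 ≅ Z^20.

The boundary map ∂_1: C_1 → C_0 sends each edge [p,q] (with p < q) to q − p. For instance
  ∂hj = j − h.
As a 10×30 matrix over Z this has rank 9, with invariant factors (1,1,1,1,1,1,1,1,1).

Boundary ∂_2: C_2 → C_1 sends each 2-simplex [p,q,r] to [q,r] − [p,r] + [p,q]. For instance
  ∂aeh = eh − ah + ae,
  ∂bce = ce − be + bc.
The resulting 30×20 matrix has rank 20, and its Smith normal form has invariant factors (1,1,1,1,1,1,1,1,1,1,1,1,1,1,1,1,1,1,1,2).

Computing H_k = (kernel of ∂_k) / (image of ∂_{k+1}):

  H_0: rank C_0 − rank ∂_1 = 10 − 9 = 1, and the invariant factors of ∂_1 are all 1, so H_0 ≅ Z.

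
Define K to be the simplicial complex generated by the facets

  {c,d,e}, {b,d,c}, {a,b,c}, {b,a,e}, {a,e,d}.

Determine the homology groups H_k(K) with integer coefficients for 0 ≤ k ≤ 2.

Fix the vertex order a < b < c < d < e and write every simplex with vertices in increasing order. Then dim K = 2 and the simplices of K are:

  0-simplices (5): a, b, c, d, e
  1-simplices (10): ab, ac, ad, ae, bc, bd, be, cd, ce, de
  2-simplices (5): abc, abe, ade, bcd, cde

Hence C_0 ≅ Z^5, C_1 ≅ Z^10, C_2 ≅ Z^5.

Boundary ∂_1: C_1 → C_0 is given by ∂[p,q] = [q] − [p]. For instance
  ∂ab = b − a.
The resulting 5×10 matrix has rank 4, and its Smith normal form has invariant factors (1,1,1,1).

Boundary ∂_2: C_2 → C_1 acts by ∂[p,q,r] = [q,r] − [p,r] + [p,q]. For instance
  ∂abe = be − ae + ab,
  ∂bcd = cd − bd + bc.
The 10×5 boundary matrix has rank 5 and Smith normal form diag(1,1,1,1,1).

Computing H_k = (kernel of ∂_k) / (image of ∂_{k+1}):

  H_0: rank C_0 − rank ∂_1 = 5 − 4 = 1, and the invariant factors of ∂_1 are all 1, so H_0 = Z.
  H_1: rank ker ∂_1 − rank ∂_2 = (10 − 4) − 5 = 1, and the invariant factors of ∂_2 are all 1, so H_1 = Z.
  H_2: rank ker ∂_2 − rank ∂_3 = (5 − 5) − 0 = 0, and there is no ∂_3, so H_2 = 0.

H_0 ≅ Z,  H_1 ≅ Z,  H_2 = 0.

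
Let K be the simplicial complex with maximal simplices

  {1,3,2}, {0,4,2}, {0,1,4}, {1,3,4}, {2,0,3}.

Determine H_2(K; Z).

Fix the vertex order 0 < 1 < 2 < 3 < 4 and write every simplex with vertices in increasing order. Then dim K = 2 and the simplices of K are:

  0-simplices (5): [0], [1], [2], [3], [4]
  1-simplices (10): [0,1], [0,2], [0,3], [0,4], [1,2], [1,3], [1,4], [2,3], [2,4], [3,4]
  2-simplices (5): [0,1,4], [0,2,3], [0,2,4], [1,2,3], [1,3,4]

giving chain groups C_0 ≅ Z^5, C_1 ≅ Z^10, C_2 ≅ Z^5.

Boundary ∂_1: C_1 → C_0 maps an edge to its endpoints' difference, ∂[p,q] = q − p. For instance
  ∂[2,4] = [4] − [2].
The 5×10 boundary matrix has rank 4 and Smith normal form diag(1,1,1,1).

Boundary ∂_2: C_2 → C_1 maps a triangle to the signed sum of its edges. For instance
  ∂[0,2,4] = [2,4] − [0,4] + [0,2],
  ∂[0,2,3] = [2,3] − [0,3] + [0,2].
As a 10×5 matrix over Z this has rank 5, with invariant factors (1,1,1,1,1).

From H_k ≅ ker(∂_k) / im(∂_{k+1}) we obtain:

  H_2: rank ker ∂_2 − rank ∂_3 = (5 − 5) − 0 = 0, and there is no ∂_3, so H_2 ≅ 0.

H_2 = 0.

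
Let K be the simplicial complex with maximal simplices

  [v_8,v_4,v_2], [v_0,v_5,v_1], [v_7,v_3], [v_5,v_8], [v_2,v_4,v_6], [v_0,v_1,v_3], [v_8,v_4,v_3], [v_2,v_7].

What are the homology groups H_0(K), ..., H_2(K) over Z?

H_0 = Z,  H_1 = Z^2,  H_2 = 0.

Order the vertices as v_0 < v_1 < v_2 < v_3 < v_4 < v_5 < v_6 < v_7 < v_8. Listing each simplex with vertices in this order, K has dimension 2 with simplices:

  0-simplices (9): [v_0], [v_1], [v_2], [v_3], [v_4], [v_5], [v_6], [v_7], [v_8]
  1-simplices (15): (15 of them)
  2-simplices (5): [v_0,v_1,v_3], [v_0,v_1,v_5], [v_2,v_4,v_6], [v_2,v_4,v_8], [v_3,v_4,v_8]

giving chain groups C_0 ≅ Z^9, C_1 ≅ Z^15, C_2 ≅ Z^5.

Boundary ∂_1: C_1 → C_0 maps an edge to its endpoints' difference, ∂[p,q] = q − p. For instance
  ∂[v_0,v_1] = [v_1] − [v_0].
As a 9×15 matrix over Z this has rank 8, with invariant factors (1,1,1,1,1,1,1,1).

∂_2: C_2 → C_1 acts by ∂[p,q,r] = [q,r] − [p,r] + [p,q]. For instance
  ∂[v_0,v_1,v_5] = [v_1,v_5] − [v_0,v_5] + [v_0,v_1],
  ∂[v_2,v_4,v_8] = [v_4,v_8] − [v_2,v_8] + [v_2,v_4].
The resulting 15×5 matrix has rank 5, and its Smith normal form has invariant factors (1,1,1,1,1).

From H_k ≅ ker(∂_k) / im(∂_{k+1}) we obtain:

  H_0: rank C_0 − rank ∂_1 = 9 − 8 = 1, and the invariant factors of ∂_1 are all 1, so H_0 = Z.
  H_1: rank ker ∂_1 − rank ∂_2 = (15 − 8) − 5 = 2, and the invariant factors of ∂_2 are all 1, so H_1 = Z^2.
  H_2: rank ker ∂_2 − rank ∂_3 = (5 − 5) − 0 = 0, and there is no ∂_3, so H_2 = 0.

As a check, the Euler characteristic is 9 − 15 + 5 = -1, which agrees with 1 − 2 + 0 = -1.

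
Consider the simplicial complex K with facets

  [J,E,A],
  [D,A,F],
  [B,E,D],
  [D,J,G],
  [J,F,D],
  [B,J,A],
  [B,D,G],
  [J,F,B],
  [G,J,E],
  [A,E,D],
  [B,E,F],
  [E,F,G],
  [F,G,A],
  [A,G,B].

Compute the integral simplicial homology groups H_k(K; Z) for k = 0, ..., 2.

H_0 ≅ Z,  H_1 ≅ Z^2,  H_2 ≅ Z.

K has 7 vertices, 21 edges, 14 triangles.
rank ∂_0 = 0, rank ∂_1 = 6 ⇒ b_0 = 7 − 0 − 6 = 1; all invariant factors of ∂_1 are 1 so no torsion. So H_0 ≅ Z.
rank ∂_1 = 6, rank ∂_2 = 13 ⇒ b_1 = 21 − 6 − 13 = 2; all invariant factors of ∂_2 are 1 so no torsion. So H_1 ≅ Z^2.
rank ∂_2 = 13, rank ∂_3 = 0 ⇒ b_2 = 14 − 13 − 0 = 1. So H_2 ≅ Z.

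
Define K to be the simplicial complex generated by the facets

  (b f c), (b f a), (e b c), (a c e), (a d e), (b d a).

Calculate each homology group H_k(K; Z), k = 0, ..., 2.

H_0 ≅ Z,  H_1 ≅ Z,  H_2 = 0.

K has 6 vertices, 12 edges, 6 triangles.
rank ∂_0 = 0, rank ∂_1 = 5 ⇒ b_0 = 6 − 0 − 5 = 1; all invariant factors of ∂_1 are 1 so no torsion. So H_0 = Z.
rank ∂_1 = 5, rank ∂_2 = 6 ⇒ b_1 = 12 − 5 − 6 = 1; all invariant factors of ∂_2 are 1 so no torsion. So H_1 = Z.
rank ∂_2 = 6, rank ∂_3 = 0 ⇒ b_2 = 6 − 6 − 0 = 0. So H_2 = 0.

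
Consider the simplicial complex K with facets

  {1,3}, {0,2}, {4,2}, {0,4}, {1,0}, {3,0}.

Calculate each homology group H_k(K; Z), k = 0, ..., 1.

K has 5 vertices, 6 edges.
rank ∂_0 = 0, rank ∂_1 = 4 ⇒ b_0 = 5 − 0 − 4 = 1; all invariant factors of ∂_1 are 1 so no torsion. So H_0 ≅ Z.
rank ∂_1 = 4, rank ∂_2 = 0 ⇒ b_1 = 6 − 4 − 0 = 2. So H_1 ≅ Z^2.

H_0 ≅ Z,  H_1 ≅ Z^2.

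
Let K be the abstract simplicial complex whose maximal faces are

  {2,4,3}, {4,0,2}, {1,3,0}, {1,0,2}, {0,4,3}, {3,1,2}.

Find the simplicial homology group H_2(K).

Fix the vertex order 0 < 1 < 2 < 3 < 4 and write every simplex with vertices in increasing order. Then dim K = 2 and the simplices of K are:

  0-simplices (5): [0], [1], [2], [3], [4]
  1-simplices (9): [0,1], [0,2], [0,3], [0,4], [1,2], [1,3], [2,3], [2,4], [3,4]
  2-simplices (6): [0,1,2], [0,1,3], [0,2,4], [0,3,4], [1,2,3], [2,3,4]

so the chain groups are C_0 ≅ Z^5, C_1 ≅ Z^9, C_2 ≅ Z^6.

∂_1: C_1 → C_0 is given by ∂[p,q] = [q] − [p]. For instance
  ∂[0,1] = [1] − [0].
The resulting 5×9 matrix has rank 4, and its Smith normal form has invariant factors (1,1,1,1).

The boundary map ∂_2: C_2 → C_1 acts by ∂[p,q,r] = [q,r] − [p,r] + [p,q]. For instance
  ∂[0,1,3] = [1,3] − [0,3] + [0,1],
  ∂[2,3,4] = [3,4] − [2,4] + [2,3].
This gives a 9×6 integer matrix of rank 5; reducing to Smith normal form yields diagonal entries (1,1,1,1,1).

Reading off H_k = ker ∂_k / im ∂_{k+1}:

  H_2: rank ker ∂_2 − rank ∂_3 = (6 − 5) − 0 = 1, and there is no ∂_3, so H_2 ≅ Z.

H_2 = Z.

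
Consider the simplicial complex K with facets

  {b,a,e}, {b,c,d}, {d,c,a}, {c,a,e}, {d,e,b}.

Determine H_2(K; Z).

K has 5 vertices, 10 edges, 5 triangles.
rank ∂_2 = 5, rank ∂_3 = 0 ⇒ b_2 = 5 − 5 − 0 = 0. So H_2 = 0.

H_2 = 0.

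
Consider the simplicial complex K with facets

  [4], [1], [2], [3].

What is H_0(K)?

H_0 = Z^4.

Fix the vertex order 1 < 2 < 3 < 4 and write every simplex with vertices in increasing order. Then dim K = 0 and the simplices of K are:

  0-simplices (4): [1], [2], [3], [4]

giving chain groups C_0 ≅ Z^4.

Now H_k = ker ∂_k / im ∂_{k+1}, so:

  H_0: rank C_0 − rank ∂_1 = 4 − 0 = 4, and there is no ∂_1, so H_0 ≅ Z^4.

(K is a triangulation of a set of 4 points.)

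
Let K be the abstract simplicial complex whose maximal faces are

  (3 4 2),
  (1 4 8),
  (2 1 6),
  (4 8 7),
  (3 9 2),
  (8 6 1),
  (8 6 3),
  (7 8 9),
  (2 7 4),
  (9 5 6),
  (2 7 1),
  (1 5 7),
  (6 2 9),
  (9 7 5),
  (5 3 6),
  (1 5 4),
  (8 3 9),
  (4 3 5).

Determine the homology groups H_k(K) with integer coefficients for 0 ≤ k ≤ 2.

Take the total order 1 < 2 < 3 < 4 < 5 < 6 < 7 < 8 < 9 on the vertex set. Then K (dimension 2) consists of the simplices:

  0-simplices (9): [1], [2], [3], [4], [5], [6], [7], [8], [9]
  1-simplices (27): (27 of them)
  2-simplices (18): [1,2,6], [1,2,7], [1,4,5], [1,4,8], [1,5,7], [1,6,8], [2,3,4], [2,3,9], [2,4,7], [2,6,9], [3,4,5], [3,5,6], [3,6,8], [3,8,9], [4,7,8], [5,6,9], [5,7,9], [7,8,9]

giving chain groups C_0 ≅ Z^9, C_1 ≅ Z^27, C_2 ≅ Z^18.

∂_1: C_1 → C_0 maps an edge to its endpoints' difference, ∂[p,q] = q − p.
As a 9×27 matrix over Z this has rank 8, with invariant factors (1,1,1,1,1,1,1,1).

∂_2: C_2 → C_1 sends each 2-simplex [p,q,r] to [q,r] − [p,r] + [p,q]. For instance
  ∂[1,4,5] = [4,5] − [1,5] + [1,4],
  ∂[1,5,7] = [5,7] − [1,7] + [1,5].
The 27×18 boundary matrix has rank 18 and Smith normal form diag(1,1,1,1,1,1,1,1,1,1,1,1,1,1,1,1,1,2).

From H_k ≅ ker(∂_k) / im(∂_{k+1}) we obtain:

  H_0: rank C_0 − rank ∂_1 = 9 − 8 = 1, and the invariant factors of ∂_1 are all 1, so H_0 = Z.
  H_1: rank ker ∂_1 − rank ∂_2 = (27 − 8) − 18 = 1, and ∂_2 has invariant factor 2 > 1, so H_1 = Z ⊕ Z/2.
  H_2: rank ker ∂_2 − rank ∂_3 = (18 − 18) − 0 = 0, and there is no ∂_3, so H_2 = 0.

H_0 = Z,  H_1 = Z ⊕ Z/2,  H_2 = 0.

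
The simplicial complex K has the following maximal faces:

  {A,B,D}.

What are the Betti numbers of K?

b_0 = 1, b_1 = 0, b_2 = 0.

We work with the vertex ordering A < B < D. The simplices of K, each written with vertices in increasing order, are:

  0-simplices (3): A, B, D
  1-simplices (3): AB, AD, BD
  2-simplices (1): ABD

Hence C_0 ≅ Z^3, C_1 ≅ Z^3, C_2 ≅ Z^1.

Boundary ∂_1: C_1 → C_0 sends each edge [p,q] (with p < q) to q − p.
The 3×3 boundary matrix has rank 2 and Smith normal form diag(1,1).

The boundary map ∂_2: C_2 → C_1 sends each 2-simplex [p,q,r] to [q,r] − [p,r] + [p,q]. For instance
  ∂ABD = BD − AD + AB.
As a 3×1 matrix over Z this has rank 1, with invariant factors (1).

Reading off H_k = ker ∂_k / im ∂_{k+1}:

  H_0: rank C_0 − rank ∂_1 = 3 − 2 = 1, and the invariant factors of ∂_1 are all 1, so H_0 ≅ Z.
  H_1: rank ker ∂_1 − rank ∂_2 = (3 − 2) − 1 = 0, and the invariant factors of ∂_2 are all 1, so H_1 ≅ 0.
  H_2: rank ker ∂_2 − rank ∂_3 = (1 − 1) − 0 = 0, and there is no ∂_3, so H_2 ≅ 0.

Hence the Betti numbers are b_0 = 1, b_1 = 0, b_2 = 0.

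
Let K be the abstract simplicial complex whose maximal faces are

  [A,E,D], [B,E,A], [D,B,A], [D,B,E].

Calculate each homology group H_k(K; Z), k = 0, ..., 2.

H_0 = Z,  H_1 = 0,  H_2 = Z.

Take the total order A < B < D < E on the vertex set. Then K (dimension 2) consists of the simplices:

  0-simplices (4): A, B, D, E
  1-simplices (6): AB, AD, AE, BD, BE, DE
  2-simplices (4): ABD, ABE, ADE, BDE

Hence C_0 ≅ Z^4, C_1 ≅ Z^6, C_2 ≅ Z^4.

∂_1: C_1 → C_0 sends each edge [p,q] (with p < q) to q − p. For instance
  ∂AD = D − A.
The resulting 4×6 matrix has rank 3, and its Smith normal form has invariant factors (1,1,1).

Boundary ∂_2: C_2 → C_1 maps a triangle to the signed sum of its edges. For instance
  ∂BDE = DE − BE + BD,
  ∂ABD = BD − AD + AB.
This gives a 6×4 integer matrix of rank 3; reducing to Smith normal form yields diagonal entries (1,1,1).

From H_k ≅ ker(∂_k) / im(∂_{k+1}) we obtain:

  H_0: rank C_0 − rank ∂_1 = 4 − 3 = 1, and the invariant factors of ∂_1 are all 1, so H_0 ≅ Z.
  H_1: rank ker ∂_1 − rank ∂_2 = (6 − 3) − 3 = 0, and the invariant factors of ∂_2 are all 1, so H_1 ≅ 0.
  H_2: rank ker ∂_2 − rank ∂_3 = (4 − 3) − 0 = 1, and there is no ∂_3, so H_2 ≅ Z.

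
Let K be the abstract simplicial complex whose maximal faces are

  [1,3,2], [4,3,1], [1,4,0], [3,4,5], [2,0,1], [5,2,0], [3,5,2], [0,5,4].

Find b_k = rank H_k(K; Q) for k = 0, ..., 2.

b_0 = 1, b_1 = 0, b_2 = 1.

K has 6 vertices, 12 edges, 8 triangles.
rank ∂_0 = 0, rank ∂_1 = 5 ⇒ b_0 = 6 − 0 − 5 = 1; all invariant factors of ∂_1 are 1 so no torsion. So H_0 ≅ Z.
rank ∂_1 = 5, rank ∂_2 = 7 ⇒ b_1 = 12 − 5 − 7 = 0; all invariant factors of ∂_2 are 1 so no torsion. So H_1 ≅ 0.
rank ∂_2 = 7, rank ∂_3 = 0 ⇒ b_2 = 8 − 7 − 0 = 1. So H_2 ≅ Z.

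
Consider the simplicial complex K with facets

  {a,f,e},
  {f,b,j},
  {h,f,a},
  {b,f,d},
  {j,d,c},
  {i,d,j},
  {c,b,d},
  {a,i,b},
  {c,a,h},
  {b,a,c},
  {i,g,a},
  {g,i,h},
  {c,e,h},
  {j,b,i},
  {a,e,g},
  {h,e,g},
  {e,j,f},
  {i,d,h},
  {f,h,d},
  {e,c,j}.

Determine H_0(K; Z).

Order the vertices as a < b < c < d < e < f < g < h < i < j. Listing each simplex with vertices in this order, K has dimension 2 with simplices:

  0-simplices (10): a, b, c, d, e, f, g, h, i, j
  1-simplices (30): ab, ac, ae, af, ag, ah, ai, bc, bd, bf, bi, bj, cd, ce, ch, cj, df, dh, di, dj, ef, eg, eh, ej, fh, fj, gh, gi, hi, ij
  2-simplices (20): abc, abi, ach, aef, aeg, afh, agi, bcd, bdf, bfj, bij, cdj, ceh, cej, dfh, dhi, dij, efj, egh, ghi

Hence C_0 ≅ Z^10, C_1 ≅ Z^30, C_2 ≅ Z^20.

∂_1: C_1 → C_0 sends each edge [p,q] (with p < q) to q − p. For instance
  ∂bf = f − b.
As a 10×30 matrix over Z this has rank 9, with invariant factors (1,1,1,1,1,1,1,1,1).

Boundary ∂_2: C_2 → C_1 sends each 2-simplex [p,q,r] to [q,r] − [p,r] + [p,q]. For instance
  ∂dhi = hi − di + dh,
  ∂agi = gi − ai + ag.
The resulting 30×20 matrix has rank 20, and its Smith normal form has invariant factors (1,1,1,1,1,1,1,1,1,1,1,1,1,1,1,1,1,1,1,2).

From H_k ≅ ker(∂_k) / im(∂_{k+1}) we obtain:

  H_0: rank C_0 − rank ∂_1 = 10 − 9 = 1, and the invariant factors of ∂_1 are all 1, so H_0 ≅ Z.

H_0 = Z.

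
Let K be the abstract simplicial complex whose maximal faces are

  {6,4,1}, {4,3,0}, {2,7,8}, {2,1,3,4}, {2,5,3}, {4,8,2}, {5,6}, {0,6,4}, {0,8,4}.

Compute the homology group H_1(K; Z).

H_1 ≅ Z.

Fix the vertex order 0 < 1 < 2 < 3 < 4 < 5 < 6 < 7 < 8 and write every simplex with vertices in increasing order. Then dim K = 3 and the simplices of K are:

  0-simplices (9): [0], [1], [2], [3], [4], [5], [6], [7], [8]
  1-simplices (19): [0,3], [0,4], [0,6], [0,8], [1,2], [1,3], [1,4], [1,6], [2,3], [2,4], [2,5], [2,7], [2,8], [3,4], [3,5], [4,6], [4,8], [5,6], [7,8]
  2-simplices (11): [0,3,4], [0,4,6], [0,4,8], [1,2,3], [1,2,4], [1,3,4], [1,4,6], [2,3,4], [2,3,5], [2,4,8], [2,7,8]
  3-simplices (1): [1,2,3,4]

giving chain groups C_0 ≅ Z^9, C_1 ≅ Z^19, C_2 ≅ Z^11, C_3 ≅ Z^1.

Boundary ∂_1: C_1 → C_0 sends each edge [p,q] (with p < q) to q − p. For instance
  ∂[2,4] = [4] − [2].
The resulting 9×19 matrix has rank 8, and its Smith normal form has invariant factors (1,1,1,1,1,1,1,1).

∂_2: C_2 → C_1 sends each 2-simplex [p,q,r] to [q,r] − [p,r] + [p,q]. For instance
  ∂[1,3,4] = [3,4] − [1,4] + [1,3],
  ∂[2,7,8] = [7,8] − [2,8] + [2,7].
As a 19×11 matrix over Z this has rank 10, with invariant factors (1,1,1,1,1,1,1,1,1,1).

∂_3: C_3 → C_2 sends each 3-simplex σ to the alternating sum Σ_i (−1)^i (σ with its i-th vertex removed). For instance
  ∂[1,2,3,4] = [2,3,4] − [1,3,4] + [1,2,4] − [1,2,3].
The 11×1 boundary matrix has rank 1 and Smith normal form diag(1).

Computing H_k = (kernel of ∂_k) / (image of ∂_{k+1}):

  H_1: rank ker ∂_1 − rank ∂_2 = (19 − 8) − 10 = 1, and the invariant factors of ∂_2 are all 1, so H_1 = Z.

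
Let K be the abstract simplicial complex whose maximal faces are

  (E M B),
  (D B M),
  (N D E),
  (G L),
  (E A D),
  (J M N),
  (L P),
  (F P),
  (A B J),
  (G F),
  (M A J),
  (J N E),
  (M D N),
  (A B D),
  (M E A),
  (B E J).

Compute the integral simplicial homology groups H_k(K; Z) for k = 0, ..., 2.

Fix the vertex order A < B < D < E < F < G < J < L < M < N < P and write every simplex with vertices in increasing order. Then dim K = 2 and the simplices of K are:

  0-simplices (11): A, B, D, E, F, G, J, L, M, N, P
  1-simplices (22): AB, AD, AE, AJ, AM, BD, BE, BJ, BM, DE, DM, DN, EJ, EM, EN, FG, FP, GL, JM, JN, LP, MN
  2-simplices (12): ABD, ABJ, ADE, AEM, AJM, BDM, BEJ, BEM, DEN, DMN, EJN, JMN

Hence C_0 ≅ Z^11, C_1 ≅ Z^22, C_2 ≅ Z^12.

∂_1: C_1 → C_0 maps an edge to its endpoints' difference, ∂[p,q] = q − p. For instance
  ∂FP = P − F.
This gives a 11×22 integer matrix of rank 9; reducing to Smith normal form yields diagonal entries (1,1,1,1,1,1,1,1,1).

Boundary ∂_2: C_2 → C_1 maps a triangle to the signed sum of its edges. For instance
  ∂BEM = EM − BM + BE,
  ∂JMN = MN − JN + JM.
As a 22×12 matrix over Z this has rank 12, with invariant factors (1,1,1,1,1,1,1,1,1,1,1,2).

Now H_k = ker ∂_k / im ∂_{k+1}, so:

  H_0: rank C_0 − rank ∂_1 = 11 − 9 = 2, and the invariant factors of ∂_1 are all 1, so H_0 ≅ Z^2.
  H_1: rank ker ∂_1 − rank ∂_2 = (22 − 9) − 12 = 1, and ∂_2 has invariant factor 2 > 1, so H_1 ≅ Z ⊕ Z/2Z.
  H_2: rank ker ∂_2 − rank ∂_3 = (12 − 12) − 0 = 0, and there is no ∂_3, so H_2 ≅ 0.

As a check, the Euler characteristic is 11 − 22 + 12 = 1, which agrees with 2 − 1 + 0 = 1.

H_0 ≅ Z^2,  H_1 ≅ Z ⊕ Z/2Z,  H_2 = 0.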